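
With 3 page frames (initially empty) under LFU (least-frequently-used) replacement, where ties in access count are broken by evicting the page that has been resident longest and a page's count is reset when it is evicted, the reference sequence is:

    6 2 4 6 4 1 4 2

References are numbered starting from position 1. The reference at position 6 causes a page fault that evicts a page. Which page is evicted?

2

pos 1: 6 -> fault, frames [6]
pos 2: 2 -> fault, frames [6, 2]
pos 3: 4 -> fault, frames [6, 2, 4]
pos 4: 6 -> hit
pos 5: 4 -> hit
pos 6: 1 -> fault, evict 2, frames [6, 4, 1]
At position 6, page 2 is evicted.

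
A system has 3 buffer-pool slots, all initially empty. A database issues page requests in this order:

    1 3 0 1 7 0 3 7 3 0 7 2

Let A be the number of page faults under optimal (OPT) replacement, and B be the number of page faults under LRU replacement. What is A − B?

Under OPT: F F F . F . . . . . . F → 5 faults.
Under LRU: F F F . F . F . . . . F → 6 faults.
A − B = 5 − 6 = -1.

-1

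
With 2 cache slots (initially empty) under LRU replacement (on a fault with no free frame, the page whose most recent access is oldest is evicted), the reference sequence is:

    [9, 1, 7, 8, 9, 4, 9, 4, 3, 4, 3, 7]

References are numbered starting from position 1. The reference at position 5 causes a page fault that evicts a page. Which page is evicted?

pos 1: 9 → fault, frames {9}
pos 2: 1 → fault, frames {9,1}
pos 3: 7 → fault, evict 9, frames {1,7}
pos 4: 8 → fault, evict 1, frames {7,8}
pos 5: 9 → fault, evict 7, frames {8,9}
At position 5, page 7 is evicted.

7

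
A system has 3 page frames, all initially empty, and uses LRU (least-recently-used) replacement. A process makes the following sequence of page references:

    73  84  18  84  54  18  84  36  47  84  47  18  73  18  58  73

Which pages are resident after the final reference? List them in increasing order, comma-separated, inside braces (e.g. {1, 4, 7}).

{18, 58, 73}

73 → fault, frames {73}
84 → fault, frames {73,84}
18 → fault, frames {73,84,18}
84 → hit
54 → fault, evict 73, frames {18,84,54}
18 → hit
84 → hit
36 → fault, evict 54, frames {18,84,36}
47 → fault, evict 18, frames {84,36,47}
84 → hit
47 → hit
18 → fault, evict 36, frames {84,47,18}
73 → fault, evict 84, frames {47,18,73}
18 → hit
58 → fault, evict 47, frames {73,18,58}
73 → hit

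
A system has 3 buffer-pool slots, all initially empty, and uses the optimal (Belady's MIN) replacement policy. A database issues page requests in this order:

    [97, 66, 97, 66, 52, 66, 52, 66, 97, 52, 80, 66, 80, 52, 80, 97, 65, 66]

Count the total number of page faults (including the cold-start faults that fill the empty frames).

97 -> fault, frames [97]
66 -> fault, frames [97, 66]
97 -> hit
66 -> hit
52 -> fault, frames [97, 66, 52]
66 -> hit
52 -> hit
66 -> hit
97 -> hit
52 -> hit
80 -> fault, evict 97, frames [66, 52, 80]
66 -> hit
80 -> hit
52 -> hit
80 -> hit
97 -> fault, evict 80, frames [66, 52, 97]
65 -> fault, evict 97, frames [66, 52, 65]
66 -> hit
Page faults: 6.

6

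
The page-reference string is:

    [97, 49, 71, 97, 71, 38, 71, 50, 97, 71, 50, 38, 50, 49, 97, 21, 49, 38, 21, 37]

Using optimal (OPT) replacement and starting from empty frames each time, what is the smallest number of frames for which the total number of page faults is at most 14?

2

f=1: 20 faults
f=2: 13 faults
f=3: 9 faults
f=4: 8 faults
f=5: 7 faults
f=6: 7 faults
f=7: 7 faults
Smallest f with faults ≤ 14 is 2.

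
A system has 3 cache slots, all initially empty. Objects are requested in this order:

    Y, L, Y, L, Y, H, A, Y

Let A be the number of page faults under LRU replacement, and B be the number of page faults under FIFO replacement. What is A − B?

-1

Under LRU: F F . . . F F . → 4 faults.
Under FIFO: F F . . . F F F → 5 faults.
A − B = 4 − 5 = -1.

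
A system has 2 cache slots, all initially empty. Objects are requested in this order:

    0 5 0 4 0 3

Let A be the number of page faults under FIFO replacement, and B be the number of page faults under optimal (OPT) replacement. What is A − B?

1

Under FIFO: F F . F F F → 5 faults.
Under OPT: F F . F . F → 4 faults.
A − B = 5 − 4 = 1.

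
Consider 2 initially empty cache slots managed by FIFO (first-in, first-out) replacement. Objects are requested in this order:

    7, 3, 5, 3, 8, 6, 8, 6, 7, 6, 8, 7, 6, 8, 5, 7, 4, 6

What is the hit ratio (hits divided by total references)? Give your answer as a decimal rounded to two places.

7 -> fault, frames (7)
3 -> fault, frames (7 3)
5 -> fault, evict 7, frames (3 5)
3 -> hit
8 -> fault, evict 3, frames (5 8)
6 -> fault, evict 5, frames (8 6)
8 -> hit
6 -> hit
7 -> fault, evict 8, frames (6 7)
6 -> hit
8 -> fault, evict 6, frames (7 8)
7 -> hit
6 -> fault, evict 7, frames (8 6)
8 -> hit
5 -> fault, evict 8, frames (6 5)
7 -> fault, evict 6, frames (5 7)
4 -> fault, evict 5, frames (7 4)
6 -> fault, evict 7, frames (4 6)
Hits: 6 of 18 references → 6/18 = 0.3333.

0.33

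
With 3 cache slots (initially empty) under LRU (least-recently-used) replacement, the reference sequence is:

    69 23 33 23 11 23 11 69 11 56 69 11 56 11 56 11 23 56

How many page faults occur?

69 → miss, frames {69}
23 → miss, frames {69,23}
33 → miss, frames {69,23,33}
23 → hit
11 → miss, evict 69, frames {33,23,11}
23 → hit
11 → hit
69 → miss, evict 33, frames {23,11,69}
11 → hit
56 → miss, evict 23, frames {69,11,56}
69 → hit
11 → hit
56 → hit
11 → hit
56 → hit
11 → hit
23 → miss, evict 69, frames {56,11,23}
56 → hit
Page faults: 7.

7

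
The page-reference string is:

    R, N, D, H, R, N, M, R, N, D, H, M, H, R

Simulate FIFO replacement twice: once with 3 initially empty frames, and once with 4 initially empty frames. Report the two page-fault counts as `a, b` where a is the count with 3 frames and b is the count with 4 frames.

3 frames: F F F F F F F . . F F . . F → 10 faults.
4 frames: F F F F . . F F F F F F . F → 11 faults.
11 > 10: adding a frame increased faults — Belady's anomaly.

10, 11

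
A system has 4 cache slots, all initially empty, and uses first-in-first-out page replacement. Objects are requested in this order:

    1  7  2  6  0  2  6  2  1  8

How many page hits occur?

3

1 -> miss, frames [1]
7 -> miss, frames [1, 7]
2 -> miss, frames [1, 7, 2]
6 -> miss, frames [1, 7, 2, 6]
0 -> miss, evict 1, frames [7, 2, 6, 0]
2 -> hit
6 -> hit
2 -> hit
1 -> miss, evict 7, frames [2, 6, 0, 1]
8 -> miss, evict 2, frames [6, 0, 1, 8]
Hits: 3.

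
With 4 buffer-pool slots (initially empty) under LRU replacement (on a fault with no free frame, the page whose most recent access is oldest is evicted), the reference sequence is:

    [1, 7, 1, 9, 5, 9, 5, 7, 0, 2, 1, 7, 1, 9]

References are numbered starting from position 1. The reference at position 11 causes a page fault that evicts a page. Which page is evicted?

5

pos 1: 1 → fault, frames (1)
pos 2: 7 → fault, frames (1 7)
pos 3: 1 → hit
pos 4: 9 → fault, frames (7 1 9)
pos 5: 5 → fault, frames (7 1 9 5)
pos 6: 9 → hit
pos 7: 5 → hit
pos 8: 7 → hit
pos 9: 0 → fault, evict 1, frames (9 5 7 0)
pos 10: 2 → fault, evict 9, frames (5 7 0 2)
pos 11: 1 → fault, evict 5, frames (7 0 2 1)
At position 11, page 5 is evicted.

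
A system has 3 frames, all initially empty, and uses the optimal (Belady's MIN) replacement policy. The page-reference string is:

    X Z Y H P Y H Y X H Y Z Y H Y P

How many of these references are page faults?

8

X → fault, frames [X]
Z → fault, frames [X, Z]
Y → fault, frames [X, Z, Y]
H → fault, evict Z, frames [X, Y, H]
P → fault, evict X, frames [Y, H, P]
Y → hit
H → hit
Y → hit
X → fault, evict P, frames [Y, H, X]
H → hit
Y → hit
Z → fault, evict X, frames [Y, H, Z]
Y → hit
H → hit
Y → hit
P → fault, evict Z, frames [Y, H, P]
Page faults: 8.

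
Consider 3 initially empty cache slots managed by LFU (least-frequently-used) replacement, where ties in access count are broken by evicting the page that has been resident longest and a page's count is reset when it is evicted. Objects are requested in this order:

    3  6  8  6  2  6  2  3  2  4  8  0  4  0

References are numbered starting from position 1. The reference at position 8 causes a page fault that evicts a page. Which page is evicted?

8

pos 1: 3: miss, frames (3)
pos 2: 6: miss, frames (3 6)
pos 3: 8: miss, frames (3 6 8)
pos 4: 6: hit
pos 5: 2: miss, evict 3, frames (6 8 2)
pos 6: 6: hit
pos 7: 2: hit
pos 8: 3: miss, evict 8, frames (6 2 3)
At position 8, page 8 is evicted.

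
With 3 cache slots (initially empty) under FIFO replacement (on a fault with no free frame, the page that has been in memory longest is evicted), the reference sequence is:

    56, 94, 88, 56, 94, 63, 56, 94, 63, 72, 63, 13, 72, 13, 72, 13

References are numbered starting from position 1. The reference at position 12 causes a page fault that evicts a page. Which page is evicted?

pos 1: 56: miss, frames [56]
pos 2: 94: miss, frames [56, 94]
pos 3: 88: miss, frames [56, 94, 88]
pos 4: 56: hit
pos 5: 94: hit
pos 6: 63: miss, evict 56, frames [94, 88, 63]
pos 7: 56: miss, evict 94, frames [88, 63, 56]
pos 8: 94: miss, evict 88, frames [63, 56, 94]
pos 9: 63: hit
pos 10: 72: miss, evict 63, frames [56, 94, 72]
pos 11: 63: miss, evict 56, frames [94, 72, 63]
pos 12: 13: miss, evict 94, frames [72, 63, 13]
At position 12, page 94 is evicted.

94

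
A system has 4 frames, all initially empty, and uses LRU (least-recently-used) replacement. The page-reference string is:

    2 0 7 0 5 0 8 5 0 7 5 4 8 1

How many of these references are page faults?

2 -> fault, frames [2]
0 -> fault, frames [2, 0]
7 -> fault, frames [2, 0, 7]
0 -> hit
5 -> fault, frames [2, 7, 0, 5]
0 -> hit
8 -> fault, evict 2, frames [7, 5, 0, 8]
5 -> hit
0 -> hit
7 -> hit
5 -> hit
4 -> fault, evict 8, frames [0, 7, 5, 4]
8 -> fault, evict 0, frames [7, 5, 4, 8]
1 -> fault, evict 7, frames [5, 4, 8, 1]
Page faults: 8.

8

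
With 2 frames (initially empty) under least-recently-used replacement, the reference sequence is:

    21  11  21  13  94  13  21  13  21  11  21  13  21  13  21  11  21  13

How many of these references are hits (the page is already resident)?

21 → fault, frames {21}
11 → fault, frames {21,11}
21 → hit
13 → fault, evict 11, frames {21,13}
94 → fault, evict 21, frames {13,94}
13 → hit
21 → fault, evict 94, frames {13,21}
13 → hit
21 → hit
11 → fault, evict 13, frames {21,11}
21 → hit
13 → fault, evict 11, frames {21,13}
21 → hit
13 → hit
21 → hit
11 → fault, evict 13, frames {21,11}
21 → hit
13 → fault, evict 11, frames {21,13}
Hits: 9.

9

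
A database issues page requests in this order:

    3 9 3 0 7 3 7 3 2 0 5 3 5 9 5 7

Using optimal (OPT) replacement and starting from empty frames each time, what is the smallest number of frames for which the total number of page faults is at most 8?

f=1: 16 faults
f=2: 9 faults
f=3: 8 faults
f=4: 7 faults
f=5: 6 faults
f=6: 6 faults
Smallest f with faults ≤ 8 is 3.

3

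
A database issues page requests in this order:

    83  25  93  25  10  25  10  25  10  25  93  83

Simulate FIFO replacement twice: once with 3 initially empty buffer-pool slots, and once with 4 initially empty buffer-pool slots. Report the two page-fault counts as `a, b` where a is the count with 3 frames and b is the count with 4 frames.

3 frames: F F F . F . . . . . . F → 5 faults.
4 frames: F F F . F . . . . . . . → 4 faults.
4 < 5: adding a frame reduced faults, as is typical.

5, 4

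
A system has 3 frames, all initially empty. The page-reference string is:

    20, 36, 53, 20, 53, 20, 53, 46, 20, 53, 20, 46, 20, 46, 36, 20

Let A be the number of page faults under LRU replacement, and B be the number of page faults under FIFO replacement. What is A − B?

Under LRU: F F F . . . . F . . . . . . F . → 5 faults.
Under FIFO: F F F . . . . F F . . . . . F . → 6 faults.
A − B = 5 − 6 = -1.

-1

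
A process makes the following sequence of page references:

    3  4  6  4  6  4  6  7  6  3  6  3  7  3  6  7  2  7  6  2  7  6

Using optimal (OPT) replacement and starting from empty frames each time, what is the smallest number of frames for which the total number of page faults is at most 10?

f=1: 22 faults
f=2: 10 faults
f=3: 5 faults
f=4: 5 faults
f=5: 5 faults
Smallest f with faults ≤ 10 is 2.

2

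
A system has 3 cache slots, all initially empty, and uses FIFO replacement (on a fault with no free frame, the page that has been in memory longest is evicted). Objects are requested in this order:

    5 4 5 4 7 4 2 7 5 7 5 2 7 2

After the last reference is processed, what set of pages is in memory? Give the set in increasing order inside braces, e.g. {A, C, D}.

5: miss, frames {5}
4: miss, frames {5,4}
5: hit
4: hit
7: miss, frames {5,4,7}
4: hit
2: miss, evict 5, frames {4,7,2}
7: hit
5: miss, evict 4, frames {7,2,5}
7: hit
5: hit
2: hit
7: hit
2: hit

{2, 5, 7}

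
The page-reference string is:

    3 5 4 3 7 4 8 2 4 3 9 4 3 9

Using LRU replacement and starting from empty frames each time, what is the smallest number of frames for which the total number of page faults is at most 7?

f=1: 14 faults
f=2: 14 faults
f=3: 8 faults
f=4: 8 faults
f=5: 7 faults
f=6: 7 faults
f=7: 7 faults
Smallest f with faults ≤ 7 is 5.

5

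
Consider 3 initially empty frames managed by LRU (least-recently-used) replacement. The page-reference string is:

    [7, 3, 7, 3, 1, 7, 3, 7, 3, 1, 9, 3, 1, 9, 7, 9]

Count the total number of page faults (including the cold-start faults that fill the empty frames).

5

7: fault, frames {7}
3: fault, frames {7,3}
7: hit
3: hit
1: fault, frames {7,3,1}
7: hit
3: hit
7: hit
3: hit
1: hit
9: fault, evict 7, frames {3,1,9}
3: hit
1: hit
9: hit
7: fault, evict 3, frames {1,9,7}
9: hit
Page faults: 5.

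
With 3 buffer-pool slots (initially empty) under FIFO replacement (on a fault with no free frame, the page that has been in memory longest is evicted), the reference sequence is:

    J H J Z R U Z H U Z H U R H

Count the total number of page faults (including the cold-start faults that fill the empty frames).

8

J: miss, frames {J}
H: miss, frames {J,H}
J: hit
Z: miss, frames {J,H,Z}
R: miss, evict J, frames {H,Z,R}
U: miss, evict H, frames {Z,R,U}
Z: hit
H: miss, evict Z, frames {R,U,H}
U: hit
Z: miss, evict R, frames {U,H,Z}
H: hit
U: hit
R: miss, evict U, frames {H,Z,R}
H: hit
Page faults: 8.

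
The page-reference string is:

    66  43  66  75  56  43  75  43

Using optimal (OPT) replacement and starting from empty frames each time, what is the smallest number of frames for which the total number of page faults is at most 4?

3

f=1: 8 faults
f=2: 5 faults
f=3: 4 faults
f=4: 4 faults
Smallest f with faults ≤ 4 is 3.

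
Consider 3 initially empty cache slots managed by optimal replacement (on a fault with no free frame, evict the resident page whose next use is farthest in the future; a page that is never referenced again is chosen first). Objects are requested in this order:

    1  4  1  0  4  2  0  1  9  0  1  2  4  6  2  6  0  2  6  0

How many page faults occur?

8

1: miss, frames [1]
4: miss, frames [1, 4]
1: hit
0: miss, frames [1, 4, 0]
4: hit
2: miss, evict 4, frames [1, 0, 2]
0: hit
1: hit
9: miss, evict 2, frames [1, 0, 9]
0: hit
1: hit
2: miss, evict 9, frames [1, 0, 2]
4: miss, evict 1, frames [0, 2, 4]
6: miss, evict 4, frames [0, 2, 6]
2: hit
6: hit
0: hit
2: hit
6: hit
0: hit
Page faults: 8.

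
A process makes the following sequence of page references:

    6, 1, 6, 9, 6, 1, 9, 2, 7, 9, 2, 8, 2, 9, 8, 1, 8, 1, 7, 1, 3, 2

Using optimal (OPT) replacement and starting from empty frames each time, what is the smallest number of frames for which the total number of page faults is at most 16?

2

f=1: 22 faults
f=2: 13 faults
f=3: 9 faults
f=4: 8 faults
f=5: 7 faults
f=6: 7 faults
f=7: 7 faults
Smallest f with faults ≤ 16 is 2.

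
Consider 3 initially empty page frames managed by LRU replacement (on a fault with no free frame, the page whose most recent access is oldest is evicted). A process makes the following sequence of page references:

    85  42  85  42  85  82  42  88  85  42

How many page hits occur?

5

85: fault, frames {85}
42: fault, frames {85,42}
85: hit
42: hit
85: hit
82: fault, frames {42,85,82}
42: hit
88: fault, evict 85, frames {82,42,88}
85: fault, evict 82, frames {42,88,85}
42: hit
Hits: 5.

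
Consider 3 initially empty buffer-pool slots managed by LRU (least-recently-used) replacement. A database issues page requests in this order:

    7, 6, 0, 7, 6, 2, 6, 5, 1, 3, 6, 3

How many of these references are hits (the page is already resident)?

7: miss, frames [7]
6: miss, frames [7, 6]
0: miss, frames [7, 6, 0]
7: hit
6: hit
2: miss, evict 0, frames [7, 6, 2]
6: hit
5: miss, evict 7, frames [2, 6, 5]
1: miss, evict 2, frames [6, 5, 1]
3: miss, evict 6, frames [5, 1, 3]
6: miss, evict 5, frames [1, 3, 6]
3: hit
Hits: 4.

4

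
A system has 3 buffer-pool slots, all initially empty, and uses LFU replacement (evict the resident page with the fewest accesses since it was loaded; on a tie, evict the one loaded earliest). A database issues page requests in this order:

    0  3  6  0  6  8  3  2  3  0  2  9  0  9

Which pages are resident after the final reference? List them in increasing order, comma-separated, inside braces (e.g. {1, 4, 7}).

{0, 6, 9}

0 → fault, frames {0}
3 → fault, frames {0,3}
6 → fault, frames {0,3,6}
0 → hit
6 → hit
8 → fault, evict 3, frames {0,6,8}
3 → fault, evict 8, frames {0,6,3}
2 → fault, evict 3, frames {0,6,2}
3 → fault, evict 2, frames {0,6,3}
0 → hit
2 → fault, evict 3, frames {0,6,2}
9 → fault, evict 2, frames {0,6,9}
0 → hit
9 → hit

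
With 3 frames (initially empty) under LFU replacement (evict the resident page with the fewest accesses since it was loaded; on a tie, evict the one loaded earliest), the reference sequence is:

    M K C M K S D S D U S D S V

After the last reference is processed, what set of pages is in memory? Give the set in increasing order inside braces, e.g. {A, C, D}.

M: miss, frames {M}
K: miss, frames {M,K}
C: miss, frames {M,K,C}
M: hit
K: hit
S: miss, evict C, frames {M,K,S}
D: miss, evict S, frames {M,K,D}
S: miss, evict D, frames {M,K,S}
D: miss, evict S, frames {M,K,D}
U: miss, evict D, frames {M,K,U}
S: miss, evict U, frames {M,K,S}
D: miss, evict S, frames {M,K,D}
S: miss, evict D, frames {M,K,S}
V: miss, evict S, frames {M,K,V}

{K, M, V}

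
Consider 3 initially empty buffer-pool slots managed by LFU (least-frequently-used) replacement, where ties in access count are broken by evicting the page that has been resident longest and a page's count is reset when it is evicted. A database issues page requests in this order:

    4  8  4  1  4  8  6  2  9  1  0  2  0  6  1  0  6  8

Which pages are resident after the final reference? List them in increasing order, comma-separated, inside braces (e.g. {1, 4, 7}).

{4, 6, 8}

4 -> miss, frames (4)
8 -> miss, frames (4 8)
4 -> hit
1 -> miss, frames (4 8 1)
4 -> hit
8 -> hit
6 -> miss, evict 1, frames (4 8 6)
2 -> miss, evict 6, frames (4 8 2)
9 -> miss, evict 2, frames (4 8 9)
1 -> miss, evict 9, frames (4 8 1)
0 -> miss, evict 1, frames (4 8 0)
2 -> miss, evict 0, frames (4 8 2)
0 -> miss, evict 2, frames (4 8 0)
6 -> miss, evict 0, frames (4 8 6)
1 -> miss, evict 6, frames (4 8 1)
0 -> miss, evict 1, frames (4 8 0)
6 -> miss, evict 0, frames (4 8 6)
8 -> hit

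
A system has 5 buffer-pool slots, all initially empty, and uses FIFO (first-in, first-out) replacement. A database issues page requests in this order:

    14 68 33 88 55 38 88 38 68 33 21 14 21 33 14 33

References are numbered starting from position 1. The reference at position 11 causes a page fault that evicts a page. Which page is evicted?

68

pos 1: 14 -> miss, frames [14]
pos 2: 68 -> miss, frames [14, 68]
pos 3: 33 -> miss, frames [14, 68, 33]
pos 4: 88 -> miss, frames [14, 68, 33, 88]
pos 5: 55 -> miss, frames [14, 68, 33, 88, 55]
pos 6: 38 -> miss, evict 14, frames [68, 33, 88, 55, 38]
pos 7: 88 -> hit
pos 8: 38 -> hit
pos 9: 68 -> hit
pos 10: 33 -> hit
pos 11: 21 -> miss, evict 68, frames [33, 88, 55, 38, 21]
At position 11, page 68 is evicted.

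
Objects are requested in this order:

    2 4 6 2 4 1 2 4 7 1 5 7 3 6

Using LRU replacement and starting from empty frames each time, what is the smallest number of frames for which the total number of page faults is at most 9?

3

f=1: 14 faults
f=2: 14 faults
f=3: 9 faults
f=4: 8 faults
f=5: 8 faults
f=6: 8 faults
f=7: 7 faults
Smallest f with faults ≤ 9 is 3.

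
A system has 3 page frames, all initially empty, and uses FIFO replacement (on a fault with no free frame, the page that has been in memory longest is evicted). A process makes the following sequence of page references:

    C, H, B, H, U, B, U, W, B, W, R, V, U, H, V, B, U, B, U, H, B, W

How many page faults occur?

C -> fault, frames [C]
H -> fault, frames [C, H]
B -> fault, frames [C, H, B]
H -> hit
U -> fault, evict C, frames [H, B, U]
B -> hit
U -> hit
W -> fault, evict H, frames [B, U, W]
B -> hit
W -> hit
R -> fault, evict B, frames [U, W, R]
V -> fault, evict U, frames [W, R, V]
U -> fault, evict W, frames [R, V, U]
H -> fault, evict R, frames [V, U, H]
V -> hit
B -> fault, evict V, frames [U, H, B]
U -> hit
B -> hit
U -> hit
H -> hit
B -> hit
W -> fault, evict U, frames [H, B, W]
Page faults: 11.

11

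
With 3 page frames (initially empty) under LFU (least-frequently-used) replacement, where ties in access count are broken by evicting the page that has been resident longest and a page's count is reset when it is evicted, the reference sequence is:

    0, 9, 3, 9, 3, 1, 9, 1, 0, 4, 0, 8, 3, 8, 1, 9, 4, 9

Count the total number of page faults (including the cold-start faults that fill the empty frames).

0: fault, frames [0]
9: fault, frames [0, 9]
3: fault, frames [0, 9, 3]
9: hit
3: hit
1: fault, evict 0, frames [9, 3, 1]
9: hit
1: hit
0: fault, evict 3, frames [9, 1, 0]
4: fault, evict 0, frames [9, 1, 4]
0: fault, evict 4, frames [9, 1, 0]
8: fault, evict 0, frames [9, 1, 8]
3: fault, evict 8, frames [9, 1, 3]
8: fault, evict 3, frames [9, 1, 8]
1: hit
9: hit
4: fault, evict 8, frames [9, 1, 4]
9: hit
Page faults: 11.

11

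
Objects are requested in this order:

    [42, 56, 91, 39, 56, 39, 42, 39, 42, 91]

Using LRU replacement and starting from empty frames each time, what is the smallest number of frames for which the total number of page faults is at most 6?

f=1: 10 faults
f=2: 7 faults
f=3: 6 faults
f=4: 4 faults
Smallest f with faults ≤ 6 is 3.

3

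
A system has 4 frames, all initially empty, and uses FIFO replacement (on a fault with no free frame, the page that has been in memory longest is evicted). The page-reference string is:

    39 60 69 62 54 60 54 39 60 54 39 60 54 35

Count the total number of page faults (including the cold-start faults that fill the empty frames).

8

39 → fault, frames (39)
60 → fault, frames (39 60)
69 → fault, frames (39 60 69)
62 → fault, frames (39 60 69 62)
54 → fault, evict 39, frames (60 69 62 54)
60 → hit
54 → hit
39 → fault, evict 60, frames (69 62 54 39)
60 → fault, evict 69, frames (62 54 39 60)
54 → hit
39 → hit
60 → hit
54 → hit
35 → fault, evict 62, frames (54 39 60 35)
Page faults: 8.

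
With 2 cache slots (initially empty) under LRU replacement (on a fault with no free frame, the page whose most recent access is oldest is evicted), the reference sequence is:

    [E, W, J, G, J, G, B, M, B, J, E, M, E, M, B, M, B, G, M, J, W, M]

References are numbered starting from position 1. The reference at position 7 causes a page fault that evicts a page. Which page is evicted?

J

pos 1: E: fault, frames (E)
pos 2: W: fault, frames (E W)
pos 3: J: fault, evict E, frames (W J)
pos 4: G: fault, evict W, frames (J G)
pos 5: J: hit
pos 6: G: hit
pos 7: B: fault, evict J, frames (G B)
At position 7, page J is evicted.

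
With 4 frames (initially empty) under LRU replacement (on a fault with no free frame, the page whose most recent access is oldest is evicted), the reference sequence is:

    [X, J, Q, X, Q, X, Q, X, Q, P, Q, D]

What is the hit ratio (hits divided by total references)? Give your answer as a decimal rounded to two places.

0.58

X: miss, frames [X]
J: miss, frames [X, J]
Q: miss, frames [X, J, Q]
X: hit
Q: hit
X: hit
Q: hit
X: hit
Q: hit
P: miss, frames [J, X, Q, P]
Q: hit
D: miss, evict J, frames [X, P, Q, D]
Hits: 7 of 12 references → 7/12 = 0.5833.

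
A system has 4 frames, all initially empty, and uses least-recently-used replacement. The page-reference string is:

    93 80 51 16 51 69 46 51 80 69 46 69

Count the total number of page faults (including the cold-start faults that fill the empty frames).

93 -> miss, frames {93}
80 -> miss, frames {93,80}
51 -> miss, frames {93,80,51}
16 -> miss, frames {93,80,51,16}
51 -> hit
69 -> miss, evict 93, frames {80,16,51,69}
46 -> miss, evict 80, frames {16,51,69,46}
51 -> hit
80 -> miss, evict 16, frames {69,46,51,80}
69 -> hit
46 -> hit
69 -> hit
Page faults: 7.

7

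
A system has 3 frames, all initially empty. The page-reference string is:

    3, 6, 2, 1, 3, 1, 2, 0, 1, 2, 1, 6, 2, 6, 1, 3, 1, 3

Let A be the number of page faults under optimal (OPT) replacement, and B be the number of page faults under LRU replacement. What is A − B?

-1

Under OPT: F F F F . . . F . . . F . . . F . . → 7 faults.
Under LRU: F F F F F . . F . . . F . . . F . . → 8 faults.
A − B = 7 − 8 = -1.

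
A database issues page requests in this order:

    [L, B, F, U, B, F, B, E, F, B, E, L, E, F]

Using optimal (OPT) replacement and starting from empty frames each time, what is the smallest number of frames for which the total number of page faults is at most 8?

f=1: 14 faults
f=2: 9 faults
f=3: 6 faults
f=4: 5 faults
f=5: 5 faults
Smallest f with faults ≤ 8 is 3.

3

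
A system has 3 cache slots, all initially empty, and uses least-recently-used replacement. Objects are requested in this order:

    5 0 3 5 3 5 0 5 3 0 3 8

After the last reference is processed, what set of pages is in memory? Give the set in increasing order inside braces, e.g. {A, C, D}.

{0, 3, 8}

5 -> miss, frames {5}
0 -> miss, frames {5,0}
3 -> miss, frames {5,0,3}
5 -> hit
3 -> hit
5 -> hit
0 -> hit
5 -> hit
3 -> hit
0 -> hit
3 -> hit
8 -> miss, evict 5, frames {0,3,8}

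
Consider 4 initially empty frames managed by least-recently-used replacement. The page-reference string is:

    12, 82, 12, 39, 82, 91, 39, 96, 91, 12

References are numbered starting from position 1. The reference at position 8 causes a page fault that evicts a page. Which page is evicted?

pos 1: 12 → miss, frames (12)
pos 2: 82 → miss, frames (12 82)
pos 3: 12 → hit
pos 4: 39 → miss, frames (82 12 39)
pos 5: 82 → hit
pos 6: 91 → miss, frames (12 39 82 91)
pos 7: 39 → hit
pos 8: 96 → miss, evict 12, frames (82 91 39 96)
At position 8, page 12 is evicted.

12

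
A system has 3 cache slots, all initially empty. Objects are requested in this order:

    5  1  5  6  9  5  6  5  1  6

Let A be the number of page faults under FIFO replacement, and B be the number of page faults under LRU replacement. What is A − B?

2

Under FIFO: F F . F F F . . F F → 7 faults.
Under LRU: F F . F F . . . F . → 5 faults.
A − B = 7 − 5 = 2.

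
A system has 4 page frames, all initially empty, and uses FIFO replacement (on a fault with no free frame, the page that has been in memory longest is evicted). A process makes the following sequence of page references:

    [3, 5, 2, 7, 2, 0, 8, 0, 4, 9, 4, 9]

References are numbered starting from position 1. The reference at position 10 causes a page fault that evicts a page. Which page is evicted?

7

pos 1: 3 → fault, frames (3)
pos 2: 5 → fault, frames (3 5)
pos 3: 2 → fault, frames (3 5 2)
pos 4: 7 → fault, frames (3 5 2 7)
pos 5: 2 → hit
pos 6: 0 → fault, evict 3, frames (5 2 7 0)
pos 7: 8 → fault, evict 5, frames (2 7 0 8)
pos 8: 0 → hit
pos 9: 4 → fault, evict 2, frames (7 0 8 4)
pos 10: 9 → fault, evict 7, frames (0 8 4 9)
At position 10, page 7 is evicted.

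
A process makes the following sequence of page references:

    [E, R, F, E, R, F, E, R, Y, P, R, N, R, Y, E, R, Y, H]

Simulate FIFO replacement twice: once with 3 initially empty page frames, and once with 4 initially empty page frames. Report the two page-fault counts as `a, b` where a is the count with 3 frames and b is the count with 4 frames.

3 frames: F F F . . . . . F F F F . F F F . F → 11 faults.
4 frames: F F F . . . . . F F . F F . F . F F → 10 faults.
10 < 11: adding a frame reduced faults, as is typical.

11, 10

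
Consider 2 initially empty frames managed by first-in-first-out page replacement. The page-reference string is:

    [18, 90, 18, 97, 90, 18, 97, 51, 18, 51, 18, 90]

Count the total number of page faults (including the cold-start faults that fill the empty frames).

6

18 -> miss, frames [18]
90 -> miss, frames [18, 90]
18 -> hit
97 -> miss, evict 18, frames [90, 97]
90 -> hit
18 -> miss, evict 90, frames [97, 18]
97 -> hit
51 -> miss, evict 97, frames [18, 51]
18 -> hit
51 -> hit
18 -> hit
90 -> miss, evict 18, frames [51, 90]
Page faults: 6.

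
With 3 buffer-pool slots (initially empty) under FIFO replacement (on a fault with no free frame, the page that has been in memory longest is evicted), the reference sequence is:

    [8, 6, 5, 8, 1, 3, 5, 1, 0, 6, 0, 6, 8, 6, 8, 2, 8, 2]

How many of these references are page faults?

8 → fault, frames [8]
6 → fault, frames [8, 6]
5 → fault, frames [8, 6, 5]
8 → hit
1 → fault, evict 8, frames [6, 5, 1]
3 → fault, evict 6, frames [5, 1, 3]
5 → hit
1 → hit
0 → fault, evict 5, frames [1, 3, 0]
6 → fault, evict 1, frames [3, 0, 6]
0 → hit
6 → hit
8 → fault, evict 3, frames [0, 6, 8]
6 → hit
8 → hit
2 → fault, evict 0, frames [6, 8, 2]
8 → hit
2 → hit
Page faults: 9.

9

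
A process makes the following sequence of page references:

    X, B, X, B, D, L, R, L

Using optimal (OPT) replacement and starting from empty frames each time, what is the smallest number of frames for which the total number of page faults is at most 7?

f=1: 8 faults
f=2: 5 faults
f=3: 5 faults
f=4: 5 faults
f=5: 5 faults
Smallest f with faults ≤ 7 is 2.

2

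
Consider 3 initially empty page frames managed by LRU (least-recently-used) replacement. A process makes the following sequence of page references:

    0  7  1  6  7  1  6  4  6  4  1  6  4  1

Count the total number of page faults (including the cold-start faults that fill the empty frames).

5

0: miss, frames {0}
7: miss, frames {0,7}
1: miss, frames {0,7,1}
6: miss, evict 0, frames {7,1,6}
7: hit
1: hit
6: hit
4: miss, evict 7, frames {1,6,4}
6: hit
4: hit
1: hit
6: hit
4: hit
1: hit
Page faults: 5.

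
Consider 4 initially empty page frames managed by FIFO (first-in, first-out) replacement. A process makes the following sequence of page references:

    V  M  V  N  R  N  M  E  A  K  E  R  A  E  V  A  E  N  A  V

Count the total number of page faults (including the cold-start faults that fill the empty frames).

9

V: fault, frames {V}
M: fault, frames {V,M}
V: hit
N: fault, frames {V,M,N}
R: fault, frames {V,M,N,R}
N: hit
M: hit
E: fault, evict V, frames {M,N,R,E}
A: fault, evict M, frames {N,R,E,A}
K: fault, evict N, frames {R,E,A,K}
E: hit
R: hit
A: hit
E: hit
V: fault, evict R, frames {E,A,K,V}
A: hit
E: hit
N: fault, evict E, frames {A,K,V,N}
A: hit
V: hit
Page faults: 9.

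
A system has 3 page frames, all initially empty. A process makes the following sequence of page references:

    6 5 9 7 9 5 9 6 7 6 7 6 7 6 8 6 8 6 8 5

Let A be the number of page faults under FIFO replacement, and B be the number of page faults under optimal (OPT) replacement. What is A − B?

1

Under FIFO: F F F F . . . F . . . . . . F . . . . F → 7 faults.
Under OPT: F F F F . . . F . . . . . . F . . . . . → 6 faults.
A − B = 7 − 6 = 1.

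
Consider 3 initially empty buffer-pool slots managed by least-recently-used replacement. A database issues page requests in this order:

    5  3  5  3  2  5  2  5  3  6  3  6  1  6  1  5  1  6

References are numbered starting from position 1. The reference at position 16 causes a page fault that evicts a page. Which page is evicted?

pos 1: 5 → fault, frames (5)
pos 2: 3 → fault, frames (5 3)
pos 3: 5 → hit
pos 4: 3 → hit
pos 5: 2 → fault, frames (5 3 2)
pos 6: 5 → hit
pos 7: 2 → hit
pos 8: 5 → hit
pos 9: 3 → hit
pos 10: 6 → fault, evict 2, frames (5 3 6)
pos 11: 3 → hit
pos 12: 6 → hit
pos 13: 1 → fault, evict 5, frames (3 6 1)
pos 14: 6 → hit
pos 15: 1 → hit
pos 16: 5 → fault, evict 3, frames (6 1 5)
At position 16, page 3 is evicted.

3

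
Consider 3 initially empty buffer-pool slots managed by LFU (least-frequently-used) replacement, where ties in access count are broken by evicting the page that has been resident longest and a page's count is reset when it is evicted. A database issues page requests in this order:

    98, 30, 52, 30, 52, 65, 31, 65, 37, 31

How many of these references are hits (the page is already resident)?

98 -> miss, frames (98)
30 -> miss, frames (98 30)
52 -> miss, frames (98 30 52)
30 -> hit
52 -> hit
65 -> miss, evict 98, frames (30 52 65)
31 -> miss, evict 65, frames (30 52 31)
65 -> miss, evict 31, frames (30 52 65)
37 -> miss, evict 65, frames (30 52 37)
31 -> miss, evict 37, frames (30 52 31)
Hits: 2.

2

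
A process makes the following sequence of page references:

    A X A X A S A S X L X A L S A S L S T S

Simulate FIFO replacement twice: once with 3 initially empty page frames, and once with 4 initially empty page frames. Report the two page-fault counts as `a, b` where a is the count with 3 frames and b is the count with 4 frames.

3 frames: F F . . . F . . . F . F . . . . . . F F → 7 faults.
4 frames: F F . . . F . . . F . . . . . . . . F . → 5 faults.
5 < 7: adding a frame reduced faults, as is typical.

7, 5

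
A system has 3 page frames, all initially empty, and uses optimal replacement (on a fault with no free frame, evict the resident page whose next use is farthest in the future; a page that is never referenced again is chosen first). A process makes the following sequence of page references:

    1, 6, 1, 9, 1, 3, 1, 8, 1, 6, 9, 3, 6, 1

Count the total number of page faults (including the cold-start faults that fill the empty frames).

7

1: miss, frames {1}
6: miss, frames {1,6}
1: hit
9: miss, frames {1,6,9}
1: hit
3: miss, evict 9, frames {1,6,3}
1: hit
8: miss, evict 3, frames {1,6,8}
1: hit
6: hit
9: miss, evict 8, frames {1,6,9}
3: miss, evict 9, frames {1,6,3}
6: hit
1: hit
Page faults: 7.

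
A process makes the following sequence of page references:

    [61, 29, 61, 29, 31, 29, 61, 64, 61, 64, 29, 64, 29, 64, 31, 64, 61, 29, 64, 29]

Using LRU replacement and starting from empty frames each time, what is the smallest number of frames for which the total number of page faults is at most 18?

f=1: 20 faults
f=2: 10 faults
f=3: 7 faults
f=4: 4 faults
Smallest f with faults ≤ 18 is 2.

2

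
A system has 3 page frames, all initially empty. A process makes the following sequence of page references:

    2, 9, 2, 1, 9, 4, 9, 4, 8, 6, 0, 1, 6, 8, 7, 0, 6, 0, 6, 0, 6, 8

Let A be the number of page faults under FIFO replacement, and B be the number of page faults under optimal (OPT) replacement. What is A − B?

3

Under FIFO: F F . F . F . . F F F F . F F F F . . . . F → 13 faults.
Under OPT: F F . F . F . . F F F . . F F . . . . . . F → 10 faults.
A − B = 13 − 10 = 3.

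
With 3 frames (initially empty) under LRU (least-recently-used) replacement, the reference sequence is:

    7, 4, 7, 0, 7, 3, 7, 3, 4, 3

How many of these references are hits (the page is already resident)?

7: fault, frames [7]
4: fault, frames [7, 4]
7: hit
0: fault, frames [4, 7, 0]
7: hit
3: fault, evict 4, frames [0, 7, 3]
7: hit
3: hit
4: fault, evict 0, frames [7, 3, 4]
3: hit
Hits: 5.

5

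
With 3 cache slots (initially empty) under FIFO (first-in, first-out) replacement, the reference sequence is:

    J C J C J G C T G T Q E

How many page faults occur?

J -> fault, frames [J]
C -> fault, frames [J, C]
J -> hit
C -> hit
J -> hit
G -> fault, frames [J, C, G]
C -> hit
T -> fault, evict J, frames [C, G, T]
G -> hit
T -> hit
Q -> fault, evict C, frames [G, T, Q]
E -> fault, evict G, frames [T, Q, E]
Page faults: 6.

6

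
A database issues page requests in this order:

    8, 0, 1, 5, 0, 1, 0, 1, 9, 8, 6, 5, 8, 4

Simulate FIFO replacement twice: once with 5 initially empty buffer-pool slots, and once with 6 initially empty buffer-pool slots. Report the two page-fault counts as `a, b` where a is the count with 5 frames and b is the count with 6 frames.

8, 7

5 frames: F F F F . . . . F . F . F F → 8 faults.
6 frames: F F F F . . . . F . F . . F → 7 faults.
7 < 8: adding a frame reduced faults, as is typical.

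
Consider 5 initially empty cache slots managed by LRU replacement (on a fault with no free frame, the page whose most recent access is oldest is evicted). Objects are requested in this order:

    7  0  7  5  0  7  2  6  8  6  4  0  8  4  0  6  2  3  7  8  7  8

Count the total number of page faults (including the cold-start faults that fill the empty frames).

11

7 → miss, frames [7]
0 → miss, frames [7, 0]
7 → hit
5 → miss, frames [0, 7, 5]
0 → hit
7 → hit
2 → miss, frames [5, 0, 7, 2]
6 → miss, frames [5, 0, 7, 2, 6]
8 → miss, evict 5, frames [0, 7, 2, 6, 8]
6 → hit
4 → miss, evict 0, frames [7, 2, 8, 6, 4]
0 → miss, evict 7, frames [2, 8, 6, 4, 0]
8 → hit
4 → hit
0 → hit
6 → hit
2 → hit
3 → miss, evict 8, frames [4, 0, 6, 2, 3]
7 → miss, evict 4, frames [0, 6, 2, 3, 7]
8 → miss, evict 0, frames [6, 2, 3, 7, 8]
7 → hit
8 → hit
Page faults: 11.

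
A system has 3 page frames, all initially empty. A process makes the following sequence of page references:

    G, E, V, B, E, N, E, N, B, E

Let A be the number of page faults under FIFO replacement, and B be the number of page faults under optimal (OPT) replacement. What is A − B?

Under FIFO: F F F F . F F . . . → 6 faults.
Under OPT: F F F F . F . . . . → 5 faults.
A − B = 6 − 5 = 1.

1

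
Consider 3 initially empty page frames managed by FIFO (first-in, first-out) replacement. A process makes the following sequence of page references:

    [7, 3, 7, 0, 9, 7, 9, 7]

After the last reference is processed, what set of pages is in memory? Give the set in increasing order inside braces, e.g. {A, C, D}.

7: miss, frames {7}
3: miss, frames {7,3}
7: hit
0: miss, frames {7,3,0}
9: miss, evict 7, frames {3,0,9}
7: miss, evict 3, frames {0,9,7}
9: hit
7: hit

{0, 7, 9}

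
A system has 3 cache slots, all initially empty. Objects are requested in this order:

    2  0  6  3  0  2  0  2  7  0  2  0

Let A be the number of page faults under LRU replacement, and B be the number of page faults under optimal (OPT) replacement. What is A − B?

1

Under LRU: F F F F . F . . F . . . → 6 faults.
Under OPT: F F F F . . . . F . . . → 5 faults.
A − B = 6 − 5 = 1.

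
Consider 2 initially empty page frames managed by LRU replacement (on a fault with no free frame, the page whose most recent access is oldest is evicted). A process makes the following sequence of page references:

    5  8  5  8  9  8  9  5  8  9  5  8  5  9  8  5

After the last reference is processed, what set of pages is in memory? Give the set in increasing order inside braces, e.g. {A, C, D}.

{5, 8}

5 → fault, frames (5)
8 → fault, frames (5 8)
5 → hit
8 → hit
9 → fault, evict 5, frames (8 9)
8 → hit
9 → hit
5 → fault, evict 8, frames (9 5)
8 → fault, evict 9, frames (5 8)
9 → fault, evict 5, frames (8 9)
5 → fault, evict 8, frames (9 5)
8 → fault, evict 9, frames (5 8)
5 → hit
9 → fault, evict 8, frames (5 9)
8 → fault, evict 5, frames (9 8)
5 → fault, evict 9, frames (8 5)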